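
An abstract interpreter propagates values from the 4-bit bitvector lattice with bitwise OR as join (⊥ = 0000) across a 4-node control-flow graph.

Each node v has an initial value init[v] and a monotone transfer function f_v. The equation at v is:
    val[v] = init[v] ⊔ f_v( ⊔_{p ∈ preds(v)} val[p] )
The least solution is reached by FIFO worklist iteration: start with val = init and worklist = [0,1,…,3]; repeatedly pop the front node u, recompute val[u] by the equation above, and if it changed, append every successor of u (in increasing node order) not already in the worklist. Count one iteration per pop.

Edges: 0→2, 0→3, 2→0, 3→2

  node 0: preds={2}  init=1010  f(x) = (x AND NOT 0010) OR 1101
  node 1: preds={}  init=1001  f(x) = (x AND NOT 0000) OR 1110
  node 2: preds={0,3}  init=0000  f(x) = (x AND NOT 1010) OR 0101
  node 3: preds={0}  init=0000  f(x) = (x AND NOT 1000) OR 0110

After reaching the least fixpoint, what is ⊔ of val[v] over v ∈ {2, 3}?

0111

Worklist (6 pops):
  #1 pop 0: in=0000 → 1111 (was 1010); enqueue []
  #2 pop 1: in=0000 → 1111 (was 1001); enqueue []
  #3 pop 2: in=1111 → 0101 (was 0000); enqueue [0]
  #4 pop 3: in=1111 → 0111 (was 0000); enqueue [2]
  #5 pop 0: in=0101 → 1111 (no change)
  #6 pop 2: in=1111 → 0101 (no change)

Fixpoint:
  val[0] = 1111
  val[1] = 1111
  val[2] = 0101
  val[3] = 0111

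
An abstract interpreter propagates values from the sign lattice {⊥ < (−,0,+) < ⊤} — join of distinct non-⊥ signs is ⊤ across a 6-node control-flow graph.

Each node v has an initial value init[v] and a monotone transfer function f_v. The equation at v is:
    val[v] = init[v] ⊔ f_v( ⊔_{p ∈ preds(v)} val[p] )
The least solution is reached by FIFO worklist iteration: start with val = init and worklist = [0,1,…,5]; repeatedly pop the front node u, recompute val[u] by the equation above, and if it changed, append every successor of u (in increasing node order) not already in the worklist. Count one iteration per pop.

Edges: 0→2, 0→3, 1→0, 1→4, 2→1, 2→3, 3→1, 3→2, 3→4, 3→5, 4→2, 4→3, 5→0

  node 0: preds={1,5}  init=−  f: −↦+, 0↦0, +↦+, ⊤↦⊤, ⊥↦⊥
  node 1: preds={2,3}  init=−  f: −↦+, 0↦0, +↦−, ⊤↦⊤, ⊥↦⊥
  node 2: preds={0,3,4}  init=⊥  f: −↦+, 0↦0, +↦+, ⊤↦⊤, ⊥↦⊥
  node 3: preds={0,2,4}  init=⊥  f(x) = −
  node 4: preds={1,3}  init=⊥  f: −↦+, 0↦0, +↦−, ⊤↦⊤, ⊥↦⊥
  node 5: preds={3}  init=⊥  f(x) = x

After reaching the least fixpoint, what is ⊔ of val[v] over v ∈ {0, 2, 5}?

Iteration log — 13 steps:
  step 1. node 0  ⊔preds=−  new=⊤  old=−  +wl: 
  step 2. node 1  ⊔preds=⊥  new=−  stable
  step 3. node 2  ⊔preds=⊤  new=⊤  old=⊥  +wl: 1
  step 4. node 3  ⊔preds=⊤  new=−  old=⊥  +wl: 2
  step 5. node 4  ⊔preds=−  new=+  old=⊥  +wl: 3
  step 6. node 5  ⊔preds=−  new=−  old=⊥  +wl: 0
  step 7. node 1  ⊔preds=⊤  new=⊤  old=−  +wl: 4
  step 8. node 2  ⊔preds=⊤  new=⊤  stable
  step 9. node 3  ⊔preds=⊤  new=−  stable
  step 10. node 0  ⊔preds=⊤  new=⊤  stable
  step 11. node 4  ⊔preds=⊤  new=⊤  old=+  +wl: 2,3
  step 12. node 2  ⊔preds=⊤  new=⊤  stable
  step 13. node 3  ⊔preds=⊤  new=−  stable

Least fixpoint reached:
  node 0: ⊤
  node 1: ⊤
  node 2: ⊤
  node 3: −
  node 4: ⊤
  node 5: −

⊤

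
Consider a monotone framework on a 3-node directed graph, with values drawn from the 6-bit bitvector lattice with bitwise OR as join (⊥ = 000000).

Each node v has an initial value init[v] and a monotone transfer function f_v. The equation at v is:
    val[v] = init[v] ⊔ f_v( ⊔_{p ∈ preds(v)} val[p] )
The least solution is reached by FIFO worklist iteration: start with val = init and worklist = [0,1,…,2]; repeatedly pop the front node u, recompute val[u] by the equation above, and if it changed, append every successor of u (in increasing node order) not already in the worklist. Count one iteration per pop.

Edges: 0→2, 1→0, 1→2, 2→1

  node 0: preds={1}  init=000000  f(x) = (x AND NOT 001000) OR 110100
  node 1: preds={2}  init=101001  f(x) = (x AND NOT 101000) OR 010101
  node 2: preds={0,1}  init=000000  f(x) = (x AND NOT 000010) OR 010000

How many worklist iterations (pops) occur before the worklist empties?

Trace (5 dequeues):
  [1] u=0 | in 101001 | out 110101 | prev 000000 | push {}
  [2] u=1 | in 000000 | out 111101 | prev 101001 | push {0}
  [3] u=2 | in 111101 | out 111101 | prev 000000 | push {1}
  [4] u=0 | in 111101 | out 110101 | ==
  [5] u=1 | in 111101 | out 111101 | ==

Converged values:
  [0] 110101
  [1] 111101
  [2] 111101

5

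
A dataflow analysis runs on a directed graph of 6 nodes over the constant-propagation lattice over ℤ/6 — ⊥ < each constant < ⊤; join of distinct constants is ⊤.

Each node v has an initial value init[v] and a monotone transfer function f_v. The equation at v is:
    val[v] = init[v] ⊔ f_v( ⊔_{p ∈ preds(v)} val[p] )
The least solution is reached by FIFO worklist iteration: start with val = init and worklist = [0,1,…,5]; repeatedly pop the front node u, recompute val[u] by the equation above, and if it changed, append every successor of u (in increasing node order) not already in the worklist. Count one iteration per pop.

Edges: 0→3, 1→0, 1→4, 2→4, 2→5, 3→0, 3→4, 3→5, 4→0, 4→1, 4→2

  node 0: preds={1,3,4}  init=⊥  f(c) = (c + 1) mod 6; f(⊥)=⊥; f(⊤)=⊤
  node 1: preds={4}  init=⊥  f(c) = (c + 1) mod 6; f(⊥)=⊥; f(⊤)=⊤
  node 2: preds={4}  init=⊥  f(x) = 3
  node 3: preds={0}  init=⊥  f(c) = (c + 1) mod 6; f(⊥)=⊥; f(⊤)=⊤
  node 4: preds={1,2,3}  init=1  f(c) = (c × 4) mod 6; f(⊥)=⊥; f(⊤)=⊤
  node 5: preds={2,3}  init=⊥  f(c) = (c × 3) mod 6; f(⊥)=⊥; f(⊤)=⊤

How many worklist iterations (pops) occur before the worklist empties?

Trace (13 dequeues):
  [1] u=0 | in 1 | out 2 | prev ⊥ | push {}
  [2] u=1 | in 1 | out 2 | prev ⊥ | push {0}
  [3] u=2 | in 1 | out 3 | prev ⊥ | push {}
  [4] u=3 | in 2 | out 3 | prev ⊥ | push {}
  [5] u=4 | in ⊤ | out ⊤ | prev 1 | push {1,2}
  [6] u=5 | in 3 | out 3 | prev ⊥ | push {}
  [7] u=0 | in ⊤ | out ⊤ | prev 2 | push {3}
  [8] u=1 | in ⊤ | out ⊤ | prev 2 | push {0,4}
  [9] u=2 | in ⊤ | out 3 | ==
  [10] u=3 | in ⊤ | out ⊤ | prev 3 | push {5}
  [11] u=0 | in ⊤ | out ⊤ | ==
  [12] u=4 | in ⊤ | out ⊤ | ==
  [13] u=5 | in ⊤ | out ⊤ | prev 3 | push {}

Converged values:
  [0] ⊤
  [1] ⊤
  [2] 3
  [3] ⊤
  [4] ⊤
  [5] ⊤

13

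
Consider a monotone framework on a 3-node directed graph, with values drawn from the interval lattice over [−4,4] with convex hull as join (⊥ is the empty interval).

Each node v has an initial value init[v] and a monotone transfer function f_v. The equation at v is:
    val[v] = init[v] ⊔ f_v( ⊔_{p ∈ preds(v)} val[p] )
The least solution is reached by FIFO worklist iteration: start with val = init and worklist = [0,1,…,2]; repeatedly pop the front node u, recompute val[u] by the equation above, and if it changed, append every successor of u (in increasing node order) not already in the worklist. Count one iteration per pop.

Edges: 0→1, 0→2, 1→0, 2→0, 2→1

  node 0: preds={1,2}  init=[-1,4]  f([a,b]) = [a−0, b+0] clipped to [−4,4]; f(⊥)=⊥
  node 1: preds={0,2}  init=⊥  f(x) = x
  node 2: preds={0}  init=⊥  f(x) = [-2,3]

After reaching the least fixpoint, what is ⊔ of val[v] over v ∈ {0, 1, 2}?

Trace (7 dequeues):
  [1] u=0 | in ⊥ | out [-1,4] | ==
  [2] u=1 | in [-1,4] | out [-1,4] | prev ⊥ | push {0}
  [3] u=2 | in [-1,4] | out [-2,3] | prev ⊥ | push {1}
  [4] u=0 | in [-2,4] | out [-2,4] | prev [-1,4] | push {2}
  [5] u=1 | in [-2,4] | out [-2,4] | prev [-1,4] | push {0}
  [6] u=2 | in [-2,4] | out [-2,3] | ==
  [7] u=0 | in [-2,4] | out [-2,4] | ==

Converged values:
  [0] [-2,4]
  [1] [-2,4]
  [2] [-2,3]

[-2,4]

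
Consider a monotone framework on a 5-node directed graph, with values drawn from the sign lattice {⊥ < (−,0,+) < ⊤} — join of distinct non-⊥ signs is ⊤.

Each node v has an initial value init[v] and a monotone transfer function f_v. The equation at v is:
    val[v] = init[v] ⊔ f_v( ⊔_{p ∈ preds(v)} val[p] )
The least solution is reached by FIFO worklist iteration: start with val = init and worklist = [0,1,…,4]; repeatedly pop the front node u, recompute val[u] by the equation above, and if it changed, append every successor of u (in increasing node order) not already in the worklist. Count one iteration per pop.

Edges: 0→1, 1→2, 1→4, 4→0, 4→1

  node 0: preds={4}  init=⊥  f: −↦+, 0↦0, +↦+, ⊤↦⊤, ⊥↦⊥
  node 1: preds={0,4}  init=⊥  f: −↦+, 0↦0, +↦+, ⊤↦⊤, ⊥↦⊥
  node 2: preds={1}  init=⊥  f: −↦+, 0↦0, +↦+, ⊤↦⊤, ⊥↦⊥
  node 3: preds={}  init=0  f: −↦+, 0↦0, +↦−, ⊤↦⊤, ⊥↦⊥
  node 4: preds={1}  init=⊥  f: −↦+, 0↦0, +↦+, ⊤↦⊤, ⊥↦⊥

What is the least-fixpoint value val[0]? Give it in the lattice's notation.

⊥

Trace (5 dequeues):
  [1] u=0 | in ⊥ | out ⊥ | ==
  [2] u=1 | in ⊥ | out ⊥ | ==
  [3] u=2 | in ⊥ | out ⊥ | ==
  [4] u=3 | in ⊥ | out 0 | ==
  [5] u=4 | in ⊥ | out ⊥ | ==

Converged values:
  [0] ⊥
  [1] ⊥
  [2] ⊥
  [3] 0
  [4] ⊥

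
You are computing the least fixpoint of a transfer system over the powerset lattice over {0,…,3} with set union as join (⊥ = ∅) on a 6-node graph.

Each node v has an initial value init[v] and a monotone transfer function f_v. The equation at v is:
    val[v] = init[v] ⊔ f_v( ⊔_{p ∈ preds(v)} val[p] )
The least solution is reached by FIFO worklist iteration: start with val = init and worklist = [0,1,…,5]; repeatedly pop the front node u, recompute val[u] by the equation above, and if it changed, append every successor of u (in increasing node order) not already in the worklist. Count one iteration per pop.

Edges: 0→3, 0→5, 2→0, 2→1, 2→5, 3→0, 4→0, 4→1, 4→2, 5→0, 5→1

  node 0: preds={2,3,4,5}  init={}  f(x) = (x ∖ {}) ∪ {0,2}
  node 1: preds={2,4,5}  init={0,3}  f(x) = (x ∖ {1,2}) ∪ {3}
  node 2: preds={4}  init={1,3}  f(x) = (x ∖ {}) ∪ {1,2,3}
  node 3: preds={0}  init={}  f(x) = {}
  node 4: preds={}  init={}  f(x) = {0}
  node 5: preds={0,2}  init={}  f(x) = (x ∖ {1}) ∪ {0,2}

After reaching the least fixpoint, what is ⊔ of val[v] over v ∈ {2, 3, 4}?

Iteration log — 12 steps:
  step 1. node 0  ⊔preds={1,3}  new={0,1,2,3}  old={}  +wl: 
  step 2. node 1  ⊔preds={1,3}  new={0,3}  stable
  step 3. node 2  ⊔preds={}  new={1,2,3}  old={1,3}  +wl: 0,1
  step 4. node 3  ⊔preds={0,1,2,3}  new={}  stable
  step 5. node 4  ⊔preds={}  new={0}  old={}  +wl: 2
  step 6. node 5  ⊔preds={0,1,2,3}  new={0,2,3}  old={}  +wl: 
  step 7. node 0  ⊔preds={0,1,2,3}  new={0,1,2,3}  stable
  step 8. node 1  ⊔preds={0,1,2,3}  new={0,3}  stable
  step 9. node 2  ⊔preds={0}  new={0,1,2,3}  old={1,2,3}  +wl: 0,1,5
  step 10. node 0  ⊔preds={0,1,2,3}  new={0,1,2,3}  stable
  step 11. node 1  ⊔preds={0,1,2,3}  new={0,3}  stable
  step 12. node 5  ⊔preds={0,1,2,3}  new={0,2,3}  stable

Least fixpoint reached:
  node 0: {0,1,2,3}
  node 1: {0,3}
  node 2: {0,1,2,3}
  node 3: {}
  node 4: {0}
  node 5: {0,2,3}

{0,1,2,3}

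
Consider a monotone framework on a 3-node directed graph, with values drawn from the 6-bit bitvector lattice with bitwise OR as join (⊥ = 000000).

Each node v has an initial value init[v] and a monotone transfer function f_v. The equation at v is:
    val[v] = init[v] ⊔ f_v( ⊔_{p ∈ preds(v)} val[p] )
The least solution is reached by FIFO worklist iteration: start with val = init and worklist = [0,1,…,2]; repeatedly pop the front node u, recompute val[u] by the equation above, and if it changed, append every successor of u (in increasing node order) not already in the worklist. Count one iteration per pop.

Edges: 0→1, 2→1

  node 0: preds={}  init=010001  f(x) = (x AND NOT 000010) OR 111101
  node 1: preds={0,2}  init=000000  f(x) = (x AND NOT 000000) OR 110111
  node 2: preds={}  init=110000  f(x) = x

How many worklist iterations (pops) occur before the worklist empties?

3

Worklist (3 pops):
  #1 pop 0: in=000000 → 111101 (was 010001); enqueue []
  #2 pop 1: in=111101 → 111111 (was 000000); enqueue []
  #3 pop 2: in=000000 → 110000 (no change)

Fixpoint:
  val[0] = 111101
  val[1] = 111111
  val[2] = 110000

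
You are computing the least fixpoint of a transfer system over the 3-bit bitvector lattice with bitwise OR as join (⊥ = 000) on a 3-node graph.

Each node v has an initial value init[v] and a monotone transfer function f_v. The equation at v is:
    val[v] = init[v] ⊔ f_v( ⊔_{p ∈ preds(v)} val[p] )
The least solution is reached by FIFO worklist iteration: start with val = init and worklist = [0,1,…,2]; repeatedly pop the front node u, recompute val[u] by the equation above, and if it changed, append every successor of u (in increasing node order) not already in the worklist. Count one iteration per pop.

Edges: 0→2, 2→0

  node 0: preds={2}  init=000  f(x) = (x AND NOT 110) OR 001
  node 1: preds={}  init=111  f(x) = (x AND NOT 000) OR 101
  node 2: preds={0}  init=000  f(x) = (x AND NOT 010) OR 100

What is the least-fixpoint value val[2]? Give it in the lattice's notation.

Iteration log — 4 steps:
  step 1. node 0  ⊔preds=000  new=001  old=000  +wl: 
  step 2. node 1  ⊔preds=000  new=111  stable
  step 3. node 2  ⊔preds=001  new=101  old=000  +wl: 0
  step 4. node 0  ⊔preds=101  new=001  stable

Least fixpoint reached:
  node 0: 001
  node 1: 111
  node 2: 101

101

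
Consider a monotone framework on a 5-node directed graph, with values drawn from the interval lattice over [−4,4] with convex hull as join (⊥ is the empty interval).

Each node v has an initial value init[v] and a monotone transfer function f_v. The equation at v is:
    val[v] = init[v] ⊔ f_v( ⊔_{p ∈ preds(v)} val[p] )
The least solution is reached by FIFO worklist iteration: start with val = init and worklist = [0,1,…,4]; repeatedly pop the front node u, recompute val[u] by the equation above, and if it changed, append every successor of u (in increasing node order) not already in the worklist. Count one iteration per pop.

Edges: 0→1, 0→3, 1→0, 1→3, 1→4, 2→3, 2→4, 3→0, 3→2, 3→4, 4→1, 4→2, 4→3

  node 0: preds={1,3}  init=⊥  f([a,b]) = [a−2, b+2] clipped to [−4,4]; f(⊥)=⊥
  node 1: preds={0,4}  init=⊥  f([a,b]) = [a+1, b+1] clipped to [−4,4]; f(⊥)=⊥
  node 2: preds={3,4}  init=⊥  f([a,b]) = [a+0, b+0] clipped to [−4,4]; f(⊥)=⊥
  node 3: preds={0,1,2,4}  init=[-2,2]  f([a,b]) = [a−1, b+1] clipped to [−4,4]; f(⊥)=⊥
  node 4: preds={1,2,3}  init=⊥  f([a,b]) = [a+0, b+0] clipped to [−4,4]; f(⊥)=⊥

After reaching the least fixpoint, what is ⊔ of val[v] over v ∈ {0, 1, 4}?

[-4,4]

Trace (10 dequeues):
  [1] u=0 | in [-2,2] | out [-4,4] | prev ⊥ | push {}
  [2] u=1 | in [-4,4] | out [-3,4] | prev ⊥ | push {0}
  [3] u=2 | in [-2,2] | out [-2,2] | prev ⊥ | push {}
  [4] u=3 | in [-4,4] | out [-4,4] | prev [-2,2] | push {2}
  [5] u=4 | in [-4,4] | out [-4,4] | prev ⊥ | push {1,3}
  [6] u=0 | in [-4,4] | out [-4,4] | ==
  [7] u=2 | in [-4,4] | out [-4,4] | prev [-2,2] | push {4}
  [8] u=1 | in [-4,4] | out [-3,4] | ==
  [9] u=3 | in [-4,4] | out [-4,4] | ==
  [10] u=4 | in [-4,4] | out [-4,4] | ==

Converged values:
  [0] [-4,4]
  [1] [-3,4]
  [2] [-4,4]
  [3] [-4,4]
  [4] [-4,4]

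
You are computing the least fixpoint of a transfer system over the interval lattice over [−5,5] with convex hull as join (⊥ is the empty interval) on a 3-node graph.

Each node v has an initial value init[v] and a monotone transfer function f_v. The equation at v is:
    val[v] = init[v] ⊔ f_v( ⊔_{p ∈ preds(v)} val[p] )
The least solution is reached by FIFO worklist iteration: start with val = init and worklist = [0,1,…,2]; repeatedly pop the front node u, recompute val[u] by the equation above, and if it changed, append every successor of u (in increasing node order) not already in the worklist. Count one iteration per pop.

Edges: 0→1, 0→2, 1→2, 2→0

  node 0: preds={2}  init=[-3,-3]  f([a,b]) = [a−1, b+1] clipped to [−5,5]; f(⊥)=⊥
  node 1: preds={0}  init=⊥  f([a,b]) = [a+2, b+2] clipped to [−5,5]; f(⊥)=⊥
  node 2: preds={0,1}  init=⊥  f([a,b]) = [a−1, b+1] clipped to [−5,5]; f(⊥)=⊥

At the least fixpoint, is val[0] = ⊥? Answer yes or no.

Iteration log — 10 steps:
  step 1. node 0  ⊔preds=⊥  new=[-3,-3]  stable
  step 2. node 1  ⊔preds=[-3,-3]  new=[-1,-1]  old=⊥  +wl: 
  step 3. node 2  ⊔preds=[-3,-1]  new=[-4,0]  old=⊥  +wl: 0
  step 4. node 0  ⊔preds=[-4,0]  new=[-5,1]  old=[-3,-3]  +wl: 1,2
  step 5. node 1  ⊔preds=[-5,1]  new=[-3,3]  old=[-1,-1]  +wl: 
  step 6. node 2  ⊔preds=[-5,3]  new=[-5,4]  old=[-4,0]  +wl: 0
  step 7. node 0  ⊔preds=[-5,4]  new=[-5,5]  old=[-5,1]  +wl: 1,2
  step 8. node 1  ⊔preds=[-5,5]  new=[-3,5]  old=[-3,3]  +wl: 
  step 9. node 2  ⊔preds=[-5,5]  new=[-5,5]  old=[-5,4]  +wl: 0
  step 10. node 0  ⊔preds=[-5,5]  new=[-5,5]  stable

Least fixpoint reached:
  node 0: [-5,5]
  node 1: [-3,5]
  node 2: [-5,5]

no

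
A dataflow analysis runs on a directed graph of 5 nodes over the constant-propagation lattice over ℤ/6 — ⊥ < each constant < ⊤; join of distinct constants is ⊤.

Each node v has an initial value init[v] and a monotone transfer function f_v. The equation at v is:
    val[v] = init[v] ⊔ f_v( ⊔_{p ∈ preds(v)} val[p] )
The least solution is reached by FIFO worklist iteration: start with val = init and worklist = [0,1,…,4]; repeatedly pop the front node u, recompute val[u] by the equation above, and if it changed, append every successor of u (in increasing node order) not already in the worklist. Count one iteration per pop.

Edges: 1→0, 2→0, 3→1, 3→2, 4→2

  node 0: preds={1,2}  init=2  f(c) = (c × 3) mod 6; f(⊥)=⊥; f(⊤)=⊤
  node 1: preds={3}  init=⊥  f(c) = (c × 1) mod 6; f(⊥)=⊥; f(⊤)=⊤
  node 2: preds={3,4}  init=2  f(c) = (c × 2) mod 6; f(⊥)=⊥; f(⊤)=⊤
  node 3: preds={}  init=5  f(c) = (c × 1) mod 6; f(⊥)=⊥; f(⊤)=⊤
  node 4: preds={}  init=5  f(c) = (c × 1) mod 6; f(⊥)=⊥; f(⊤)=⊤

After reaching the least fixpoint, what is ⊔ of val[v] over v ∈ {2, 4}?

Trace (6 dequeues):
  [1] u=0 | in 2 | out ⊤ | prev 2 | push {}
  [2] u=1 | in 5 | out 5 | prev ⊥ | push {0}
  [3] u=2 | in 5 | out ⊤ | prev 2 | push {}
  [4] u=3 | in ⊥ | out 5 | ==
  [5] u=4 | in ⊥ | out 5 | ==
  [6] u=0 | in ⊤ | out ⊤ | ==

Converged values:
  [0] ⊤
  [1] 5
  [2] ⊤
  [3] 5
  [4] 5

⊤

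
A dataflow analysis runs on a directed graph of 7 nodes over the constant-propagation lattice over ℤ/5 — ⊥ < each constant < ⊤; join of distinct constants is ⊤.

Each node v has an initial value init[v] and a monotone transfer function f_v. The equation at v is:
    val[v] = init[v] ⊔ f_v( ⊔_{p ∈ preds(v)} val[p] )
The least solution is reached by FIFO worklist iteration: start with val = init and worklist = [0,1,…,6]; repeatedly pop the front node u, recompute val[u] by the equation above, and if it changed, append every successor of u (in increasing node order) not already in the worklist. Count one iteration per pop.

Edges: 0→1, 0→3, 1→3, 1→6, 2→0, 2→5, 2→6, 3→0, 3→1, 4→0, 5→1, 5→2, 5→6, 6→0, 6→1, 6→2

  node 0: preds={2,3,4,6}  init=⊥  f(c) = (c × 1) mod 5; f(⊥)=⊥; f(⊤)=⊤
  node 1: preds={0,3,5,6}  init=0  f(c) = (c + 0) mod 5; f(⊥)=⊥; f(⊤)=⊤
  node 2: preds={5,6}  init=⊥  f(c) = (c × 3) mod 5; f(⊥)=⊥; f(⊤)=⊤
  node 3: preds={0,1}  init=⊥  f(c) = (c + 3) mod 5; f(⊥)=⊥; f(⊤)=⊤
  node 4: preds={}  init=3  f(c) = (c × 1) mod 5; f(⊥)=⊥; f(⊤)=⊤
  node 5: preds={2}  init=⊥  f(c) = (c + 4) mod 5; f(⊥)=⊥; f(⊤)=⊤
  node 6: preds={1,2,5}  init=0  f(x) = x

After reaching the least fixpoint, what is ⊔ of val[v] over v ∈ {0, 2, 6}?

⊤

Worklist (15 pops):
  #1 pop 0: in=⊤ → ⊤ (was ⊥); enqueue []
  #2 pop 1: in=⊤ → ⊤ (was 0); enqueue []
  #3 pop 2: in=0 → 0 (was ⊥); enqueue [0]
  #4 pop 3: in=⊤ → ⊤ (was ⊥); enqueue [1]
  #5 pop 4: in=⊥ → 3 (no change)
  #6 pop 5: in=0 → 4 (was ⊥); enqueue [2]
  #7 pop 6: in=⊤ → ⊤ (was 0); enqueue []
  #8 pop 0: in=⊤ → ⊤ (no change)
  #9 pop 1: in=⊤ → ⊤ (no change)
  #10 pop 2: in=⊤ → ⊤ (was 0); enqueue [0,5,6]
  #11 pop 0: in=⊤ → ⊤ (no change)
  #12 pop 5: in=⊤ → ⊤ (was 4); enqueue [1,2]
  #13 pop 6: in=⊤ → ⊤ (no change)
  #14 pop 1: in=⊤ → ⊤ (no change)
  #15 pop 2: in=⊤ → ⊤ (no change)

Fixpoint:
  val[0] = ⊤
  val[1] = ⊤
  val[2] = ⊤
  val[3] = ⊤
  val[4] = 3
  val[5] = ⊤
  val[6] = ⊤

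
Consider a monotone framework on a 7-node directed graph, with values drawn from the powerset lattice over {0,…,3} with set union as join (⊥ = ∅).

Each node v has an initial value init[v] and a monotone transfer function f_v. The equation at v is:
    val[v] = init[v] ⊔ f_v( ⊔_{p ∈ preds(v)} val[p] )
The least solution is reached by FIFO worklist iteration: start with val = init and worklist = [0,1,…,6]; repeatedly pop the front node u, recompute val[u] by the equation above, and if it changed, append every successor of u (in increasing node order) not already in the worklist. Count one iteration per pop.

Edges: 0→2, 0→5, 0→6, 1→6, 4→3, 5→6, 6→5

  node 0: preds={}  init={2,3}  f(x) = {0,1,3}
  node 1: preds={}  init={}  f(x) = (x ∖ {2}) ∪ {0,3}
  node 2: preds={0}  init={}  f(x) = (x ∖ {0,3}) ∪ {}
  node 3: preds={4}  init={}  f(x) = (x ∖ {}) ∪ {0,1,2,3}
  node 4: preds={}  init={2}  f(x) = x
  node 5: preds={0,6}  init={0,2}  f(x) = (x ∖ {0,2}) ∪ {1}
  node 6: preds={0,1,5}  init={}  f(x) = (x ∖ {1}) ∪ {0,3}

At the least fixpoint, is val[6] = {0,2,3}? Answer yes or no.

yes

Worklist (8 pops):
  #1 pop 0: in={} → {0,1,2,3} (was {2,3}); enqueue []
  #2 pop 1: in={} → {0,3} (was {}); enqueue []
  #3 pop 2: in={0,1,2,3} → {1,2} (was {}); enqueue []
  #4 pop 3: in={2} → {0,1,2,3} (was {}); enqueue []
  #5 pop 4: in={} → {2} (no change)
  #6 pop 5: in={0,1,2,3} → {0,1,2,3} (was {0,2}); enqueue []
  #7 pop 6: in={0,1,2,3} → {0,2,3} (was {}); enqueue [5]
  #8 pop 5: in={0,1,2,3} → {0,1,2,3} (no change)

Fixpoint:
  val[0] = {0,1,2,3}
  val[1] = {0,3}
  val[2] = {1,2}
  val[3] = {0,1,2,3}
  val[4] = {2}
  val[5] = {0,1,2,3}
  val[6] = {0,2,3}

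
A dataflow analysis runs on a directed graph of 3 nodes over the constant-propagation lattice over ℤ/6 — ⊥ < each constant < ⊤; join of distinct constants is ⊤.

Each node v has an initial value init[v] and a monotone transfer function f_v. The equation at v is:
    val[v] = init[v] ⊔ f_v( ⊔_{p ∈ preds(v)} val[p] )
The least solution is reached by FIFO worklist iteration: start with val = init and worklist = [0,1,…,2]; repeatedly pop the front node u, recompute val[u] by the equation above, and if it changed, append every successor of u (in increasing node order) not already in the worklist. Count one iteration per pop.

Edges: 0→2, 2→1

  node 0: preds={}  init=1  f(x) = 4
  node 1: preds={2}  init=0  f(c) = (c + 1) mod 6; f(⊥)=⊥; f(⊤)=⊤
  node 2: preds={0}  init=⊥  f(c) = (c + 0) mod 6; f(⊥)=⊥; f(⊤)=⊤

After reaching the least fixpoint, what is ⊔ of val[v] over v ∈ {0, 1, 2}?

Worklist (4 pops):
  #1 pop 0: in=⊥ → ⊤ (was 1); enqueue []
  #2 pop 1: in=⊥ → 0 (no change)
  #3 pop 2: in=⊤ → ⊤ (was ⊥); enqueue [1]
  #4 pop 1: in=⊤ → ⊤ (was 0); enqueue []

Fixpoint:
  val[0] = ⊤
  val[1] = ⊤
  val[2] = ⊤

⊤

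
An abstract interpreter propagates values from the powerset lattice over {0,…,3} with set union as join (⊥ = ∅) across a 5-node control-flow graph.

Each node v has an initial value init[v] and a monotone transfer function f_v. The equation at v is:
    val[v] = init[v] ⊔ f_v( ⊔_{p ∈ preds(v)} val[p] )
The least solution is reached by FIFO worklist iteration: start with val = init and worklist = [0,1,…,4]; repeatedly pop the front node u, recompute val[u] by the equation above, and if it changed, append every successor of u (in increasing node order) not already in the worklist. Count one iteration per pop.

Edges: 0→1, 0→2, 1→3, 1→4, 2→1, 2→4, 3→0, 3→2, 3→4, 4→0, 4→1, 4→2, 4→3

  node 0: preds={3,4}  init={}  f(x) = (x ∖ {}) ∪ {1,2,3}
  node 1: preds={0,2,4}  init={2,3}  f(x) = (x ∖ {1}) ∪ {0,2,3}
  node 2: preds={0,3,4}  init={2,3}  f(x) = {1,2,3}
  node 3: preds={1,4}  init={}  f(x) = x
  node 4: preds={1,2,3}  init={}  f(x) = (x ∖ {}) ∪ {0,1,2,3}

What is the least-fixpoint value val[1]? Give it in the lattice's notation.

Trace (13 dequeues):
  [1] u=0 | in {} | out {1,2,3} | prev {} | push {}
  [2] u=1 | in {1,2,3} | out {0,2,3} | prev {2,3} | push {}
  [3] u=2 | in {1,2,3} | out {1,2,3} | prev {2,3} | push {1}
  [4] u=3 | in {0,2,3} | out {0,2,3} | prev {} | push {0,2}
  [5] u=4 | in {0,1,2,3} | out {0,1,2,3} | prev {} | push {3}
  [6] u=1 | in {0,1,2,3} | out {0,2,3} | ==
  [7] u=0 | in {0,1,2,3} | out {0,1,2,3} | prev {1,2,3} | push {1}
  [8] u=2 | in {0,1,2,3} | out {1,2,3} | ==
  [9] u=3 | in {0,1,2,3} | out {0,1,2,3} | prev {0,2,3} | push {0,2,4}
  [10] u=1 | in {0,1,2,3} | out {0,2,3} | ==
  [11] u=0 | in {0,1,2,3} | out {0,1,2,3} | ==
  [12] u=2 | in {0,1,2,3} | out {1,2,3} | ==
  [13] u=4 | in {0,1,2,3} | out {0,1,2,3} | ==

Converged values:
  [0] {0,1,2,3}
  [1] {0,2,3}
  [2] {1,2,3}
  [3] {0,1,2,3}
  [4] {0,1,2,3}

{0,2,3}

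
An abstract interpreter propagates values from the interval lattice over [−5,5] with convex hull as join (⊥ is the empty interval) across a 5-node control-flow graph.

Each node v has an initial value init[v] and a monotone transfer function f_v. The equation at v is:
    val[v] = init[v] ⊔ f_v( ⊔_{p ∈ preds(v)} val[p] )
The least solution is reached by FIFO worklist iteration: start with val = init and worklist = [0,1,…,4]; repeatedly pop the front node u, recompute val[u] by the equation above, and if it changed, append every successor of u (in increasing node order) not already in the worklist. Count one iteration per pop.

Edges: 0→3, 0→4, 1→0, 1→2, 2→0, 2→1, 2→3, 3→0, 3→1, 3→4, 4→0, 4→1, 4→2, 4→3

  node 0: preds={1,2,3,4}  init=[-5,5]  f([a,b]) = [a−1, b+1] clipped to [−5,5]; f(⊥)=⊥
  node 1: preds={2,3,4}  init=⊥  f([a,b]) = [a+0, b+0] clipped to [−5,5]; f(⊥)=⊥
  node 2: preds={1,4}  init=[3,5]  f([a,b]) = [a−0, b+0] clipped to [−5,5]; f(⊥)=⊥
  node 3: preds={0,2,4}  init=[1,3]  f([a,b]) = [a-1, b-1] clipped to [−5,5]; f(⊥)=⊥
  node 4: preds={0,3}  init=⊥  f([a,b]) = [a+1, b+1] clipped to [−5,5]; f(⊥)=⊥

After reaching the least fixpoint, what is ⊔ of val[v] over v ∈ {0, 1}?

Iteration log — 11 steps:
  step 1. node 0  ⊔preds=[1,5]  new=[-5,5]  stable
  step 2. node 1  ⊔preds=[1,5]  new=[1,5]  old=⊥  +wl: 0
  step 3. node 2  ⊔preds=[1,5]  new=[1,5]  old=[3,5]  +wl: 1
  step 4. node 3  ⊔preds=[-5,5]  new=[-5,4]  old=[1,3]  +wl: 
  step 5. node 4  ⊔preds=[-5,5]  new=[-4,5]  old=⊥  +wl: 2,3
  step 6. node 0  ⊔preds=[-5,5]  new=[-5,5]  stable
  step 7. node 1  ⊔preds=[-5,5]  new=[-5,5]  old=[1,5]  +wl: 0
  step 8. node 2  ⊔preds=[-5,5]  new=[-5,5]  old=[1,5]  +wl: 1
  step 9. node 3  ⊔preds=[-5,5]  new=[-5,4]  stable
  step 10. node 0  ⊔preds=[-5,5]  new=[-5,5]  stable
  step 11. node 1  ⊔preds=[-5,5]  new=[-5,5]  stable

Least fixpoint reached:
  node 0: [-5,5]
  node 1: [-5,5]
  node 2: [-5,5]
  node 3: [-5,4]
  node 4: [-4,5]

[-5,5]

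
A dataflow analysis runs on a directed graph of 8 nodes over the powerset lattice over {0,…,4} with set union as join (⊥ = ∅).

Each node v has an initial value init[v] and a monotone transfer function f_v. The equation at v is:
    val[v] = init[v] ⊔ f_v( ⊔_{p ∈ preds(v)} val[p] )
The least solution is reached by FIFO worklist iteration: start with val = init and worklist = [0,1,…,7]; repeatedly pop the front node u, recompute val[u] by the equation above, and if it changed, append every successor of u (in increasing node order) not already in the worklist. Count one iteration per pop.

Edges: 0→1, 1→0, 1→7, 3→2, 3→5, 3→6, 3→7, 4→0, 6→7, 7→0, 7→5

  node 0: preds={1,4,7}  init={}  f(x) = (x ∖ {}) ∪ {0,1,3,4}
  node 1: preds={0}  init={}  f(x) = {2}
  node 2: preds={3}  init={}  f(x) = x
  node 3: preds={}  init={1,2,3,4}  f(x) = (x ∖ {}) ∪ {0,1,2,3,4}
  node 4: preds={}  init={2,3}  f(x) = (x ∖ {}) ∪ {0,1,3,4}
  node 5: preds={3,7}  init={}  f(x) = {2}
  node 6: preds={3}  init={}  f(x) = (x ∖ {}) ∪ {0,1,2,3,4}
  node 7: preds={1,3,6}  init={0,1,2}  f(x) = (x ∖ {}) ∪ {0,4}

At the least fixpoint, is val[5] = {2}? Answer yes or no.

Worklist (11 pops):
  #1 pop 0: in={0,1,2,3} → {0,1,2,3,4} (was {}); enqueue []
  #2 pop 1: in={0,1,2,3,4} → {2} (was {}); enqueue [0]
  #3 pop 2: in={1,2,3,4} → {1,2,3,4} (was {}); enqueue []
  #4 pop 3: in={} → {0,1,2,3,4} (was {1,2,3,4}); enqueue [2]
  #5 pop 4: in={} → {0,1,2,3,4} (was {2,3}); enqueue []
  #6 pop 5: in={0,1,2,3,4} → {2} (was {}); enqueue []
  #7 pop 6: in={0,1,2,3,4} → {0,1,2,3,4} (was {}); enqueue []
  #8 pop 7: in={0,1,2,3,4} → {0,1,2,3,4} (was {0,1,2}); enqueue [5]
  #9 pop 0: in={0,1,2,3,4} → {0,1,2,3,4} (no change)
  #10 pop 2: in={0,1,2,3,4} → {0,1,2,3,4} (was {1,2,3,4}); enqueue []
  #11 pop 5: in={0,1,2,3,4} → {2} (no change)

Fixpoint:
  val[0] = {0,1,2,3,4}
  val[1] = {2}
  val[2] = {0,1,2,3,4}
  val[3] = {0,1,2,3,4}
  val[4] = {0,1,2,3,4}
  val[5] = {2}
  val[6] = {0,1,2,3,4}
  val[7] = {0,1,2,3,4}

yes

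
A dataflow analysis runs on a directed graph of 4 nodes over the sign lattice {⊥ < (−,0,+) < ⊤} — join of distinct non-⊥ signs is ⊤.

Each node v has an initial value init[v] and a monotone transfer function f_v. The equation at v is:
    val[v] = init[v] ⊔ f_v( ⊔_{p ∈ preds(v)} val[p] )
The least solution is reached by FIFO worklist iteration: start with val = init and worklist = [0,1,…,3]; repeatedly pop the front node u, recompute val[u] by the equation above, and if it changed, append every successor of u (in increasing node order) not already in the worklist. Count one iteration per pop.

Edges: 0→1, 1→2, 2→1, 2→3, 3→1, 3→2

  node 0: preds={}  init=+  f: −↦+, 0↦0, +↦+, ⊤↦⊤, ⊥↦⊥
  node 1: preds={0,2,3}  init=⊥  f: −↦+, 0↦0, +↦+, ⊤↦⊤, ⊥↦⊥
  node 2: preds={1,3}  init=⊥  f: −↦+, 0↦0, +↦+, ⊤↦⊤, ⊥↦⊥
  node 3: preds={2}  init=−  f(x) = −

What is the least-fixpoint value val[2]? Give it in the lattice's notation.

⊤

Worklist (5 pops):
  #1 pop 0: in=⊥ → + (no change)
  #2 pop 1: in=⊤ → ⊤ (was ⊥); enqueue []
  #3 pop 2: in=⊤ → ⊤ (was ⊥); enqueue [1]
  #4 pop 3: in=⊤ → − (no change)
  #5 pop 1: in=⊤ → ⊤ (no change)

Fixpoint:
  val[0] = +
  val[1] = ⊤
  val[2] = ⊤
  val[3] = −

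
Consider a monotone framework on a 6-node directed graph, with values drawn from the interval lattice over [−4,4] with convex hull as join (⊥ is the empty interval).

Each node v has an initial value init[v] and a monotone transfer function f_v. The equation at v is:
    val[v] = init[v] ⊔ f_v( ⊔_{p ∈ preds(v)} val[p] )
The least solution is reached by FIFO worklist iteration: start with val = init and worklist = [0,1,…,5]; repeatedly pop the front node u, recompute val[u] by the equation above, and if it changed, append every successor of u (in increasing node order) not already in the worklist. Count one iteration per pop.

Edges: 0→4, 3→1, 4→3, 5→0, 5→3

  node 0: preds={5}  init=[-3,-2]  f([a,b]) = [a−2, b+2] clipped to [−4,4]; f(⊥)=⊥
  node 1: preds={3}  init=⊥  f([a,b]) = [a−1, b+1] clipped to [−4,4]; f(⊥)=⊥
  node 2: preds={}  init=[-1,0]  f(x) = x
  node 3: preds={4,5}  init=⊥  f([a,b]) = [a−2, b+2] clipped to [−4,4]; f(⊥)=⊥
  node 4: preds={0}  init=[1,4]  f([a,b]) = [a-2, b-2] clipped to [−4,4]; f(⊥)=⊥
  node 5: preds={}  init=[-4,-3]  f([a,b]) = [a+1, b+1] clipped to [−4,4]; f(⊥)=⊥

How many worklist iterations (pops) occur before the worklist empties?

Iteration log — 8 steps:
  step 1. node 0  ⊔preds=[-4,-3]  new=[-4,-1]  old=[-3,-2]  +wl: 
  step 2. node 1  ⊔preds=⊥  new=⊥  stable
  step 3. node 2  ⊔preds=⊥  new=[-1,0]  stable
  step 4. node 3  ⊔preds=[-4,4]  new=[-4,4]  old=⊥  +wl: 1
  step 5. node 4  ⊔preds=[-4,-1]  new=[-4,4]  old=[1,4]  +wl: 3
  step 6. node 5  ⊔preds=⊥  new=[-4,-3]  stable
  step 7. node 1  ⊔preds=[-4,4]  new=[-4,4]  old=⊥  +wl: 
  step 8. node 3  ⊔preds=[-4,4]  new=[-4,4]  stable

Least fixpoint reached:
  node 0: [-4,-1]
  node 1: [-4,4]
  node 2: [-1,0]
  node 3: [-4,4]
  node 4: [-4,4]
  node 5: [-4,-3]

8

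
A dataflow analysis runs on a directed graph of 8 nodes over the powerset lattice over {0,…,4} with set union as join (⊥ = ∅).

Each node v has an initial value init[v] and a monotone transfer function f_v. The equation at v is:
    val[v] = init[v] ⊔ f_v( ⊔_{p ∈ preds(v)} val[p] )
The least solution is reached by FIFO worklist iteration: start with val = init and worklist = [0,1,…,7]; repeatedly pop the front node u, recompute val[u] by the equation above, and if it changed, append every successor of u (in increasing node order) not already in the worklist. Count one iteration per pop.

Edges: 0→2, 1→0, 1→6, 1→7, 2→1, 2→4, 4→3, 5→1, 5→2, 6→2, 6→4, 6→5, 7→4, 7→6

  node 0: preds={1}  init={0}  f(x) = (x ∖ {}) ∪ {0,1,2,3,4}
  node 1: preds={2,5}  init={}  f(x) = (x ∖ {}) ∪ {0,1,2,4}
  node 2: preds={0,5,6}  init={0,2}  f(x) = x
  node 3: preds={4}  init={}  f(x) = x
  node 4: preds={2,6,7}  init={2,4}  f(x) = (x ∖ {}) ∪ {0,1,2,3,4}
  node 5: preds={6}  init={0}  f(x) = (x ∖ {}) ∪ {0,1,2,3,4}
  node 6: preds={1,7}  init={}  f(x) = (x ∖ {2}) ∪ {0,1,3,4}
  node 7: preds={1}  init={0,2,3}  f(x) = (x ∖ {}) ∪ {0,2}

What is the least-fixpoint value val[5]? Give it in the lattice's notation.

Iteration log — 17 steps:
  step 1. node 0  ⊔preds={}  new={0,1,2,3,4}  old={0}  +wl: 
  step 2. node 1  ⊔preds={0,2}  new={0,1,2,4}  old={}  +wl: 0
  step 3. node 2  ⊔preds={0,1,2,3,4}  new={0,1,2,3,4}  old={0,2}  +wl: 1
  step 4. node 3  ⊔preds={2,4}  new={2,4}  old={}  +wl: 
  step 5. node 4  ⊔preds={0,1,2,3,4}  new={0,1,2,3,4}  old={2,4}  +wl: 3
  step 6. node 5  ⊔preds={}  new={0,1,2,3,4}  old={0}  +wl: 2
  step 7. node 6  ⊔preds={0,1,2,3,4}  new={0,1,3,4}  old={}  +wl: 4,5
  step 8. node 7  ⊔preds={0,1,2,4}  new={0,1,2,3,4}  old={0,2,3}  +wl: 6
  step 9. node 0  ⊔preds={0,1,2,4}  new={0,1,2,3,4}  stable
  step 10. node 1  ⊔preds={0,1,2,3,4}  new={0,1,2,3,4}  old={0,1,2,4}  +wl: 0,7
  step 11. node 3  ⊔preds={0,1,2,3,4}  new={0,1,2,3,4}  old={2,4}  +wl: 
  step 12. node 2  ⊔preds={0,1,2,3,4}  new={0,1,2,3,4}  stable
  step 13. node 4  ⊔preds={0,1,2,3,4}  new={0,1,2,3,4}  stable
  step 14. node 5  ⊔preds={0,1,3,4}  new={0,1,2,3,4}  stable
  step 15. node 6  ⊔preds={0,1,2,3,4}  new={0,1,3,4}  stable
  step 16. node 0  ⊔preds={0,1,2,3,4}  new={0,1,2,3,4}  stable
  step 17. node 7  ⊔preds={0,1,2,3,4}  new={0,1,2,3,4}  stable

Least fixpoint reached:
  node 0: {0,1,2,3,4}
  node 1: {0,1,2,3,4}
  node 2: {0,1,2,3,4}
  node 3: {0,1,2,3,4}
  node 4: {0,1,2,3,4}
  node 5: {0,1,2,3,4}
  node 6: {0,1,3,4}
  node 7: {0,1,2,3,4}

{0,1,2,3,4}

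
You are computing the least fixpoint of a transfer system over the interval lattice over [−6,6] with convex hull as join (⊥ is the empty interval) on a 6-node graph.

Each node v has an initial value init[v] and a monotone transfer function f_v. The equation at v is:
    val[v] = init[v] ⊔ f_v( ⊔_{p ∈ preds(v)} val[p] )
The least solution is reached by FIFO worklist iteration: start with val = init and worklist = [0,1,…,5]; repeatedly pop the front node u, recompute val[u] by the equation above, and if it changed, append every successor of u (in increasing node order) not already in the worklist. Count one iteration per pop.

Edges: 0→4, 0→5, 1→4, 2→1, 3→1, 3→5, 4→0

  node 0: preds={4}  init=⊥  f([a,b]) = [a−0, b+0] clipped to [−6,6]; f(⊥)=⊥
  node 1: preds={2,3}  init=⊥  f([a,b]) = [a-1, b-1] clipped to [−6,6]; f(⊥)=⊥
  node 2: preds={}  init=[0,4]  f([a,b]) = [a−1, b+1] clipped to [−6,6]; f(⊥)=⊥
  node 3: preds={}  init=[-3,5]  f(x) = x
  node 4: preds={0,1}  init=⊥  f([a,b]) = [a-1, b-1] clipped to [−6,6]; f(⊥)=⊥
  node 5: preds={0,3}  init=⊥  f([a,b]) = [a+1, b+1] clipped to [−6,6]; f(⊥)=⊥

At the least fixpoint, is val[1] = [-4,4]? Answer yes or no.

Worklist (12 pops):
  #1 pop 0: in=⊥ → ⊥ (no change)
  #2 pop 1: in=[-3,5] → [-4,4] (was ⊥); enqueue []
  #3 pop 2: in=⊥ → [0,4] (no change)
  #4 pop 3: in=⊥ → [-3,5] (no change)
  #5 pop 4: in=[-4,4] → [-5,3] (was ⊥); enqueue [0]
  #6 pop 5: in=[-3,5] → [-2,6] (was ⊥); enqueue []
  #7 pop 0: in=[-5,3] → [-5,3] (was ⊥); enqueue [4,5]
  #8 pop 4: in=[-5,4] → [-6,3] (was [-5,3]); enqueue [0]
  #9 pop 5: in=[-5,5] → [-4,6] (was [-2,6]); enqueue []
  #10 pop 0: in=[-6,3] → [-6,3] (was [-5,3]); enqueue [4,5]
  #11 pop 4: in=[-6,4] → [-6,3] (no change)
  #12 pop 5: in=[-6,5] → [-5,6] (was [-4,6]); enqueue []

Fixpoint:
  val[0] = [-6,3]
  val[1] = [-4,4]
  val[2] = [0,4]
  val[3] = [-3,5]
  val[4] = [-6,3]
  val[5] = [-5,6]

yes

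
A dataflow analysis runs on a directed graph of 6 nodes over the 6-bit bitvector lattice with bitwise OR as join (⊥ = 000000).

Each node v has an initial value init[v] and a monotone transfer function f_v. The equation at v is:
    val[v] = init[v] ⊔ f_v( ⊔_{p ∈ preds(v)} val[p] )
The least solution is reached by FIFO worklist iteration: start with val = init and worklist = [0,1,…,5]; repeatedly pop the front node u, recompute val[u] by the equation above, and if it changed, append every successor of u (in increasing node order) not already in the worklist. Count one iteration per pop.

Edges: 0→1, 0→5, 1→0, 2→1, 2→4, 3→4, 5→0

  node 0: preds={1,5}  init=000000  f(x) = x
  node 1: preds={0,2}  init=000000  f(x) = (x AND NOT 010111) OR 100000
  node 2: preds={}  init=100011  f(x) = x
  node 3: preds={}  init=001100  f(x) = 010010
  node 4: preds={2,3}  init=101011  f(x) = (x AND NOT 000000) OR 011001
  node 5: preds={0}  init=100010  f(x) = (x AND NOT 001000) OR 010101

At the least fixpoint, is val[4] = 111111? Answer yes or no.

yes

Trace (9 dequeues):
  [1] u=0 | in 100010 | out 100010 | prev 000000 | push {}
  [2] u=1 | in 100011 | out 100000 | prev 000000 | push {0}
  [3] u=2 | in 000000 | out 100011 | ==
  [4] u=3 | in 000000 | out 011110 | prev 001100 | push {}
  [5] u=4 | in 111111 | out 111111 | prev 101011 | push {}
  [6] u=5 | in 100010 | out 110111 | prev 100010 | push {}
  [7] u=0 | in 110111 | out 110111 | prev 100010 | push {1,5}
  [8] u=1 | in 110111 | out 100000 | ==
  [9] u=5 | in 110111 | out 110111 | ==

Converged values:
  [0] 110111
  [1] 100000
  [2] 100011
  [3] 011110
  [4] 111111
  [5] 110111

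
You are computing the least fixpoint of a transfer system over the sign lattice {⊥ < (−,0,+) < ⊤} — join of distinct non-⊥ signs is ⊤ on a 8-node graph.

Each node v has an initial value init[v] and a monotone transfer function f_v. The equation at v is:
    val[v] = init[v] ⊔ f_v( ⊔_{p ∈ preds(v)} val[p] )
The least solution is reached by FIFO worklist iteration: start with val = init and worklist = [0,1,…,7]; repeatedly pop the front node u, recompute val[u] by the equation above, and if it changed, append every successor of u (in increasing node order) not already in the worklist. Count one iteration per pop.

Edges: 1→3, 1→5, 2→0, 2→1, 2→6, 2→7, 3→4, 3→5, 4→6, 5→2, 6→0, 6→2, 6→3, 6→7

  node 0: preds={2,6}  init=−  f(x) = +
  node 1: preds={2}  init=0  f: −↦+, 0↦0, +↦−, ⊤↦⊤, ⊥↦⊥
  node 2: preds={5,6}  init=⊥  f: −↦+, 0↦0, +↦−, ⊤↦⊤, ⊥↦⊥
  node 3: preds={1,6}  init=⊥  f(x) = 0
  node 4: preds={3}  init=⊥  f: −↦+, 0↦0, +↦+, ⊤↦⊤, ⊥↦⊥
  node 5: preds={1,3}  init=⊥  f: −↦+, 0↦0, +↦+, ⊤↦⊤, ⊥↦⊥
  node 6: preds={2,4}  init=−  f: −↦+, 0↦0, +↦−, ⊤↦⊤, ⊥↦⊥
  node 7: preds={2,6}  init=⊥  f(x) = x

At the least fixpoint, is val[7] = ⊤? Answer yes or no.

yes

Worklist (18 pops):
  #1 pop 0: in=− → ⊤ (was −); enqueue []
  #2 pop 1: in=⊥ → 0 (no change)
  #3 pop 2: in=− → + (was ⊥); enqueue [0,1]
  #4 pop 3: in=⊤ → 0 (was ⊥); enqueue []
  #5 pop 4: in=0 → 0 (was ⊥); enqueue []
  #6 pop 5: in=0 → 0 (was ⊥); enqueue [2]
  #7 pop 6: in=⊤ → ⊤ (was −); enqueue [3]
  #8 pop 7: in=⊤ → ⊤ (was ⊥); enqueue []
  #9 pop 0: in=⊤ → ⊤ (no change)
  #10 pop 1: in=+ → ⊤ (was 0); enqueue [5]
  #11 pop 2: in=⊤ → ⊤ (was +); enqueue [0,1,6,7]
  #12 pop 3: in=⊤ → 0 (no change)
  #13 pop 5: in=⊤ → ⊤ (was 0); enqueue [2]
  #14 pop 0: in=⊤ → ⊤ (no change)
  #15 pop 1: in=⊤ → ⊤ (no change)
  #16 pop 6: in=⊤ → ⊤ (no change)
  #17 pop 7: in=⊤ → ⊤ (no change)
  #18 pop 2: in=⊤ → ⊤ (no change)

Fixpoint:
  val[0] = ⊤
  val[1] = ⊤
  val[2] = ⊤
  val[3] = 0
  val[4] = 0
  val[5] = ⊤
  val[6] = ⊤
  val[7] = ⊤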